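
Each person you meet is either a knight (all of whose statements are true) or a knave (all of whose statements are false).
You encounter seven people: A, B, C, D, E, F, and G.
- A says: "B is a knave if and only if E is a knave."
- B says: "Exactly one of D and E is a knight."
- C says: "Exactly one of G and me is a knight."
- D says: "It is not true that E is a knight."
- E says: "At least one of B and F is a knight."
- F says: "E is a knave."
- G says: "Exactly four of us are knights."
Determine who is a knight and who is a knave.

Knights: A, B, and E. Knaves: C, D, F, and G.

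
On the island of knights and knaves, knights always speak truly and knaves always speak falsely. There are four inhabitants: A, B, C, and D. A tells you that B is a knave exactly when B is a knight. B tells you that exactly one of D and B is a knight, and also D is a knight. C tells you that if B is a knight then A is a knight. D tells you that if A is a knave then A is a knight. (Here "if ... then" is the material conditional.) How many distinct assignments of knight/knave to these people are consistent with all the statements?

1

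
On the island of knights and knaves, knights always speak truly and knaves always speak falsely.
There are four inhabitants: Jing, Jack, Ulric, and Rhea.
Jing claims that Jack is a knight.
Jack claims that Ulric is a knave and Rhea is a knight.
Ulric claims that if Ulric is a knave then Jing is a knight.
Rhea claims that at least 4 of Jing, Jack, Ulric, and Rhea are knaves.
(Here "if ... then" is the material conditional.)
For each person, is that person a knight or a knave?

Suppose Jing is a knight. Then Jing's statement "Jack is a knight" would have to be true. Checking the 8 ways to assign the others, none is consistent with every speaker.
(For instance, with Jack=knave, Ulric=knight, Rhea=knave, Jing's claim "Jack is a knight" comes out false where it would need to be true.)
So Jing must be a knave, making "Jack is a knight" false. Taking Jing=knave, Jack=knave, Ulric=knight, Rhea=knave, each remaining statement checks out:
  Jack (knave): "Ulric is a knave and Rhea is a knight" — false. ✓
  Ulric (knight): "if Ulric is a knave then Jing is a knight" — true. ✓
  Rhea (knave): "at least 4 of Jing, Jack, Ulric, and Rhea are knaves" — false. ✓
This is the unique consistent assignment.

Jing is a knave, Jack is a knave, Ulric is a knight, and Rhea is a knave.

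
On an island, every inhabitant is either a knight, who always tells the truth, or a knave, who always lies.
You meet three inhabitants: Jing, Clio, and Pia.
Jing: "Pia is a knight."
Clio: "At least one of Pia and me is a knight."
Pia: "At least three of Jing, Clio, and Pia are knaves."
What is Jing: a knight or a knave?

Jing is a knave.

Consistent assignments: {Jing=knave, Clio=knight, Pia=knave}
In every consistent assignment, Jing is a knave.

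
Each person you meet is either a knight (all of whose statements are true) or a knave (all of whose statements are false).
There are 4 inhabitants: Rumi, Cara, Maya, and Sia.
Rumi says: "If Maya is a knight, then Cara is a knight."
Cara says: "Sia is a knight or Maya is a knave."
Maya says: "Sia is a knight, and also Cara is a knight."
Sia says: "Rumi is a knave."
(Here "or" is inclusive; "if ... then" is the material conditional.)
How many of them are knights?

The unique consistent assignment is Rumi=knight, Cara=knight, Maya=knave, Sia=knave.
That has 2 knights.

2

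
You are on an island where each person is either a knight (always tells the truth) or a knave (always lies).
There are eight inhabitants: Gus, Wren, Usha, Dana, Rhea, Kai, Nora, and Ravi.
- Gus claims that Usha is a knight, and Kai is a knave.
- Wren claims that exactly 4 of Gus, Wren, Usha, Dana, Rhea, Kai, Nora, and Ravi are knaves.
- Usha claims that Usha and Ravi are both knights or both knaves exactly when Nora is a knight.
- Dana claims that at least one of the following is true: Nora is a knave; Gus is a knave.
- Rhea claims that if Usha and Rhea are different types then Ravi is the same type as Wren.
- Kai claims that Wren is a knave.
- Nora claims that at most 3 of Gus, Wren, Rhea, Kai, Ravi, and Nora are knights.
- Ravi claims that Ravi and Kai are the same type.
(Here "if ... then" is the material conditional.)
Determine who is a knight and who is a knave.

Gus is a knave, Wren is a knave, Usha is a knight, Dana is a knight, Rhea is a knave, Kai is a knight, Nora is a knight, and Ravi is a knight.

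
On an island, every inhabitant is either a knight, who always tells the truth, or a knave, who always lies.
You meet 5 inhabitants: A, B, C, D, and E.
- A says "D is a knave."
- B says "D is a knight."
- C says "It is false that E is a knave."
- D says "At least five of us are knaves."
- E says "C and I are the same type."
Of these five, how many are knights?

The unique consistent assignment is A=knight, B=knave, C=knight, D=knave, E=knight.
That has 3 knights.

3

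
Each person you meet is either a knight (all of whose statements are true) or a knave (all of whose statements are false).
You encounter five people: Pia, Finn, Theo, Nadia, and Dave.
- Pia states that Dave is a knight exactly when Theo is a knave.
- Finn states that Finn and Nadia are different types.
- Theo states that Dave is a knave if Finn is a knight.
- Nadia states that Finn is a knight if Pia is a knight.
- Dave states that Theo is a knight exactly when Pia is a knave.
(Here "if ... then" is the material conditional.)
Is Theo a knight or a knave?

Consistent assignments: {Pia=knight, Finn=knave, Theo=knight, Nadia=knave, Dave=knave}
In every consistent assignment, Theo is a knight.

Theo is a knight.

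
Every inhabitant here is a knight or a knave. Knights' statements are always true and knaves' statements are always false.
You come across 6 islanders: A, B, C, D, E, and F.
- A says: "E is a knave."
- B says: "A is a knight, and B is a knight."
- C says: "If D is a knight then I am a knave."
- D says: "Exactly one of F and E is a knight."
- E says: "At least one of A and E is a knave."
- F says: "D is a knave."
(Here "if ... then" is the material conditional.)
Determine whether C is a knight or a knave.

C is a knight.

Consistent assignments: {A=knave, B=knave, C=knight, D=knave, E=knight, F=knight}
In every consistent assignment, C is a knight.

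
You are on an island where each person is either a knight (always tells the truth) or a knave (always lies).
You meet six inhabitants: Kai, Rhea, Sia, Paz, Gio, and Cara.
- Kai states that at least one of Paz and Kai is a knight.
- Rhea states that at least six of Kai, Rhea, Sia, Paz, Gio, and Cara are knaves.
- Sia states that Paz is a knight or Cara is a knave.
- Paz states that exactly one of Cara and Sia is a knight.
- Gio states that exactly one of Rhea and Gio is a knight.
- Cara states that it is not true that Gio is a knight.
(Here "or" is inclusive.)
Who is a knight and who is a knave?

Kai is a knight, Rhea is a knave, Sia is a knight, Paz is a knight, Gio is a knight, and Cara is a knave.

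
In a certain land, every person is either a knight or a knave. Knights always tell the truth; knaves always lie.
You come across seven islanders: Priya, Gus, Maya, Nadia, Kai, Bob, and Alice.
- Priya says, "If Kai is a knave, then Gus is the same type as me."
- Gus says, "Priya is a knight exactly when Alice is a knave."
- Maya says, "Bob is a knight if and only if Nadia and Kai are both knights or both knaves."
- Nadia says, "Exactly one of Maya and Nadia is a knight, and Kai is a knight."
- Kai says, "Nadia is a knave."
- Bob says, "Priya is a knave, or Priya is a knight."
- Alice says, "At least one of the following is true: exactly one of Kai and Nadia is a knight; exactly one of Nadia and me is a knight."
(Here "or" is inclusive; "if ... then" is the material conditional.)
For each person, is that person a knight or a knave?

Since Priya is a knight, "if Kai is a knave, then Gus is the same type as me" needs to be True, which holds.
As a knave, Gus's statement "Priya is a knight exactly when Alice is a knave" should be False; it is.
Maya is a knave, so "Bob is a knight if and only if Nadia and Kai are both knights or both knaves" must be False — and it is.
Nadia is a knave; "exactly one of Maya and Nadia is a knight, and Kai is a knight" is False, as required.
As a knight, Kai's statement "Nadia is a knave" should be True; it is.
Bob is a knight, so "Priya is a knave, or Priya is a knight" must be True — and it is.
Alice is a knight, and the claim "at least one of the following is true: exactly one of Kai and Nadia is a knight; exactly one of Nadia and me is a knight" is indeed True.

Priya is a knight, Gus is a knave, Maya is a knave, Nadia is a knave, Kai is a knight, Bob is a knight, and Alice is a knight.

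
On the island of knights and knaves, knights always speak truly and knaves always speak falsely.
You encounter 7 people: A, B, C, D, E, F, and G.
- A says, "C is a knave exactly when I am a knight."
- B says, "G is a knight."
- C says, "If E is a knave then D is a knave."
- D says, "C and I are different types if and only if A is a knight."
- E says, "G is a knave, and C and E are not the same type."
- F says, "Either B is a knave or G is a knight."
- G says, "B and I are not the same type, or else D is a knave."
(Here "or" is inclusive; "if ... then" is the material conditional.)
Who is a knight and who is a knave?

Knights: A, D, and F. Knaves: B, C, E, and G.

Since A is a knight, "C is a knave exactly when I am a knight" needs to be true, which holds.
As a knave, B's statement "G is a knight" should be False; it is.
C (knave): "if E is a knave then D is a knave" — False. ✓
As a knight, D's statement "C and I are different types if and only if A is a knight" should be true; it is.
As a knave, E's statement "G is a knave, and C and E are not the same type" should be False; it is.
F is a knight, and the claim "either B is a knave or G is a knight" is indeed true.
Since G is a knave, "B and I are not the same type, or else D is a knave" needs to be False, which holds.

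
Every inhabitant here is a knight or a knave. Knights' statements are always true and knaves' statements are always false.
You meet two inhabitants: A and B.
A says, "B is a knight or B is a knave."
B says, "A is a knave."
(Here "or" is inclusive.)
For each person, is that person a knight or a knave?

A is a knight and B is a knave.

Since A is a knight, "B is a knight or B is a knave" needs to be true, which holds.
B is a knave; "A is a knave" is false, as required.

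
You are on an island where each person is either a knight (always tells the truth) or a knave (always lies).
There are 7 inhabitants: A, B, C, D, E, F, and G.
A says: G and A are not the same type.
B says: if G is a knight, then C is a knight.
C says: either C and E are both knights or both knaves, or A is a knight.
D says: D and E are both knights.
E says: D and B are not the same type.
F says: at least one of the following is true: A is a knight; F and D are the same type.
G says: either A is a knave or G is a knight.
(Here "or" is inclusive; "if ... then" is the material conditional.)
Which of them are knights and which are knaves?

A is a knight, B is a knight, C is a knight, D is a knave, E is a knight, F is a knight, and G is a knave.

A is a knight; "G and A are not the same type" is True, as required.
B is a knight, so "if G is a knight, then C is a knight" must be True — and it is.
C is a knight; "either C and E are both knights or both knaves, or A is a knight" is True, as required.
D (knave): "D and E are both knights" — False. ✓
As a knight, E's statement "D and B are not the same type" should be True; it is.
F (knight): "at least one of the following is true: A is a knight; F and D are the same type" — True. ✓
G (knave): "either A is a knave or G is a knight" — False. ✓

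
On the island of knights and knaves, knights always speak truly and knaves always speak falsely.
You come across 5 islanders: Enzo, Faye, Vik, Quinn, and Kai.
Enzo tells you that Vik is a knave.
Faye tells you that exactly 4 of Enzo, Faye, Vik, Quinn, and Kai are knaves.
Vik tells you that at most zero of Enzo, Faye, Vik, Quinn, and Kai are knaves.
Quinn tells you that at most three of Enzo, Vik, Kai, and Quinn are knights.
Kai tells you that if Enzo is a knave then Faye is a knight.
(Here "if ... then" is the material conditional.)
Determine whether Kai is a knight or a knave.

Kai is a knight.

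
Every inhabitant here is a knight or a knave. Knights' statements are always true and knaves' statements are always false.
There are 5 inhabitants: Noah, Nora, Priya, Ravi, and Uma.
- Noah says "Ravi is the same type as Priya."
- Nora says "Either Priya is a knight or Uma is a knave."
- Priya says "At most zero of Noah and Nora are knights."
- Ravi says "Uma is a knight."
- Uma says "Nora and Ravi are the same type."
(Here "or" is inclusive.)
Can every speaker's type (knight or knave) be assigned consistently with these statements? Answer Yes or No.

Yes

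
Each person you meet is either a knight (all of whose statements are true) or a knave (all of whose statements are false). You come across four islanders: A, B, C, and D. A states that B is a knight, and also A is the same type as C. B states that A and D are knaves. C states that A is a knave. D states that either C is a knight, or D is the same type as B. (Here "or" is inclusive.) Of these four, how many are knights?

The unique consistent assignment is A=knave, B=knave, C=knight, D=knight.
That has 2 knights.

2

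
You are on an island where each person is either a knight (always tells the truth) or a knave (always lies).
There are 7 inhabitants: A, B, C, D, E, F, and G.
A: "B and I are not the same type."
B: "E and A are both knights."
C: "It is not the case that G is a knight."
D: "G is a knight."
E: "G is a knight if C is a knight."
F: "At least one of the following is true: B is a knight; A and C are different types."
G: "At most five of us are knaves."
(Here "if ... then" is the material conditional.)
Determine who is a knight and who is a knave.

A is a knave, B is a knave, C is a knave, D is a knight, E is a knight, F is a knave, and G is a knight.

A is a knave, so "B and I are not the same type" must be False — and it is.
Since B is a knave, "E and A are both knights" needs to be False, which holds.
As a knave, C's statement "it is not the case that G is a knight" should be False; it is.
As a knight, D's statement "G is a knight" should be true; it is.
E is a knight, so "G is a knight if C is a knight" must be true — and it is.
Since F is a knave, "at least one of the following is true: B is a knight; A and C are different types" needs to be False, which holds.
As a knight, G's statement "at most five of us are knaves" should be true; it is.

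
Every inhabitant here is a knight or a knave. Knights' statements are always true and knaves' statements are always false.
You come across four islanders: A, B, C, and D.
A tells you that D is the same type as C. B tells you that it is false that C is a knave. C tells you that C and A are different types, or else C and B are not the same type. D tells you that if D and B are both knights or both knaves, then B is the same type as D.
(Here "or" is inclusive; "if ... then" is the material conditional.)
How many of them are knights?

1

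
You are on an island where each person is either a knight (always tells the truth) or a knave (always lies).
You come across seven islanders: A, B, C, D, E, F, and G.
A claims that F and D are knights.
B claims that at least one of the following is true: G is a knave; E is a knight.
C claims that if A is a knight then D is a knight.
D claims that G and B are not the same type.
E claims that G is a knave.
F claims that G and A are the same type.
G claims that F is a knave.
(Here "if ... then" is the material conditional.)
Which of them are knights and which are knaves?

As a knave, A's statement "F and D are knights" should be false; it is.
As a knave, B's statement "at least one of the following is true: G is a knave; E is a knight" should be false; it is.
C is a knight; "if A is a knight then D is a knight" is true, as required.
As a knight, D's statement "G and B are not the same type" should be true; it is.
E is a knave; "G is a knave" is false, as required.
F is a knave, and the claim "G and A are the same type" is indeed false.
Since G is a knight, "F is a knave" needs to be true, which holds.

A is a knave, B is a knave, C is a knight, D is a knight, E is a knave, F is a knave, and G is a knight.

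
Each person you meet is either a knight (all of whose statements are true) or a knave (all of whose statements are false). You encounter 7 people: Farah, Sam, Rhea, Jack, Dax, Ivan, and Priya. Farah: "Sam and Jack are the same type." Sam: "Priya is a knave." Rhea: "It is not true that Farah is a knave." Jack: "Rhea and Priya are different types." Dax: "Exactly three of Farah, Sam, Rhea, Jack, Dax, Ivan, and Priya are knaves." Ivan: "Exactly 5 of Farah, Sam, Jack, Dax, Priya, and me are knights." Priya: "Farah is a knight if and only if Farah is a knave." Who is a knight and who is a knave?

Farah is a knave, Sam is a knight, Rhea is a knave, Jack is a knave, Dax is a knave, Ivan is a knave, and Priya is a knave.

Farah is a knave; "Sam and Jack are the same type" is False, as required.
Since Sam is a knight, "Priya is a knave" needs to be true, which holds.
As a knave, Rhea's statement "it is not true that Farah is a knave" should be False; it is.
Jack (knave): "Rhea and Priya are different types" — False. ✓
Dax (knave): "exactly three of Farah, Sam, Rhea, Jack, Dax, Ivan, and Priya are knaves" — False. ✓
Ivan is a knave; "exactly 5 of Farah, Sam, Jack, Dax, Priya, and me are knights" is False, as required.
Priya (knave): "Farah is a knight if and only if Farah is a knave" — False. ✓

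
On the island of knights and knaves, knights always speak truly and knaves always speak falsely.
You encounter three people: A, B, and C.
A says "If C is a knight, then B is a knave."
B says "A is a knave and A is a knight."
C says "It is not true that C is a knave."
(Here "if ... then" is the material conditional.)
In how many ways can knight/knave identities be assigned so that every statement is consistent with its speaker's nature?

2

Consistent assignments:
  A=knight, B=knave, C=knight
  A=knight, B=knave, C=knave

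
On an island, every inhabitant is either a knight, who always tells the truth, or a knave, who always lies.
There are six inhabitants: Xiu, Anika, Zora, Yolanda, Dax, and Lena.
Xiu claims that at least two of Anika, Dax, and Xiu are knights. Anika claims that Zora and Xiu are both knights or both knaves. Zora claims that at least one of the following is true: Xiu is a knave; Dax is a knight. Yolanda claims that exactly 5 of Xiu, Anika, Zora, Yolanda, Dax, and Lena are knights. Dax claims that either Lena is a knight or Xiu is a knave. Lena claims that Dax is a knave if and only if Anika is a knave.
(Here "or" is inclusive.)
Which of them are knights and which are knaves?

Knights: Zora and Dax. Knaves: Xiu, Anika, Yolanda, and Lena.

As a knave, Xiu's statement "at least two of Anika, Dax, and Xiu are knights" should be false; it is.
As a knave, Anika's statement "Zora and Xiu are both knights or both knaves" should be false; it is.
Zora is a knight, and the claim "at least one of the following is true: Xiu is a knave; Dax is a knight" is indeed true.
Yolanda is a knave, and the claim "exactly 5 of Xiu, Anika, Zora, Yolanda, Dax, and Lena are knights" is indeed false.
Dax is a knight, so "either Lena is a knight or Xiu is a knave" must be true — and it is.
Since Lena is a knave, "Dax is a knave if and only if Anika is a knave" needs to be false, which holds.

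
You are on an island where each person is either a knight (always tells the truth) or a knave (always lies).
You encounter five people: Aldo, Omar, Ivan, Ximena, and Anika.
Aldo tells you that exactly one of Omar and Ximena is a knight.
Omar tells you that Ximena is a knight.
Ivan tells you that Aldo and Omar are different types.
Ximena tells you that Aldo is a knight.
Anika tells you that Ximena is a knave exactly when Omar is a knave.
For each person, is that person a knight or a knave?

Aldo is a knave, so "exactly one of Omar and Ximena is a knight" must be false — and it is.
Omar is a knave, and the claim "Ximena is a knight" is indeed false.
As a knave, Ivan's statement "Aldo and Omar are different types" should be false; it is.
Since Ximena is a knave, "Aldo is a knight" needs to be false, which holds.
Since Anika is a knight, "Ximena is a knave exactly when Omar is a knave" needs to be True, which holds.

Aldo is a knave, Omar is a knave, Ivan is a knave, Ximena is a knave, and Anika is a knight.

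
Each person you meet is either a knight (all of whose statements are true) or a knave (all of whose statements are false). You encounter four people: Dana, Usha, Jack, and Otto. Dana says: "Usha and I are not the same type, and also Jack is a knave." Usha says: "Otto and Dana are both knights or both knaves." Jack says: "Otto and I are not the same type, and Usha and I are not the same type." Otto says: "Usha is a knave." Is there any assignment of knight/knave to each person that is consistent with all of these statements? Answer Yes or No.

Yes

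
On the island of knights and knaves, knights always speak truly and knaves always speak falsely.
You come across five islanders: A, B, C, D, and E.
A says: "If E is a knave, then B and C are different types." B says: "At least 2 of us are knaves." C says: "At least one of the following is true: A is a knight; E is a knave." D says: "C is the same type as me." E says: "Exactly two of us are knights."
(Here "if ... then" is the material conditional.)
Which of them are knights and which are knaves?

A is a knave, B is a knight, C is a knight, D is a knight, and E is a knave.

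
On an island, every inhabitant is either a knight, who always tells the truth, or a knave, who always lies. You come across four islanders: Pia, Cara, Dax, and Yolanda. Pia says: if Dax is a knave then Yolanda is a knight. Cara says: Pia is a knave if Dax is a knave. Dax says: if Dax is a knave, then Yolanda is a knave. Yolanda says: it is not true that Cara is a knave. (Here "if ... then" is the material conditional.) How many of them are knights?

4

The unique consistent assignment is Pia=knight, Cara=knight, Dax=knight, Yolanda=knight.
That has 4 knights.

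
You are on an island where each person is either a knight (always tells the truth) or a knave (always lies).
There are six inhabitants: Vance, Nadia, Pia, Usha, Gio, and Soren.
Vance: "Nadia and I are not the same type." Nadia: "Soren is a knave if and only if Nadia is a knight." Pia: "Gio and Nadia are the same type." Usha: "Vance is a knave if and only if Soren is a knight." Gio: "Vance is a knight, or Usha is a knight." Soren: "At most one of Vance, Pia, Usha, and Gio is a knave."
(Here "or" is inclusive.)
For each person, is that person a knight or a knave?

Vance is a knave, and the claim "Nadia and I are not the same type" is indeed false.
Nadia is a knave; "Soren is a knave if and only if Nadia is a knight" is false, as required.
Pia is a knight, so "Gio and Nadia are the same type" must be true — and it is.
Since Usha is a knave, "Vance is a knave if and only if Soren is a knight" needs to be false, which holds.
As a knave, Gio's statement "Vance is a knight, or Usha is a knight" should be false; it is.
Soren is a knave, so "at most one of Vance, Pia, Usha, and Gio is a knave" must be false — and it is.

Knights: Pia. Knaves: Vance, Nadia, Usha, Gio, and Soren.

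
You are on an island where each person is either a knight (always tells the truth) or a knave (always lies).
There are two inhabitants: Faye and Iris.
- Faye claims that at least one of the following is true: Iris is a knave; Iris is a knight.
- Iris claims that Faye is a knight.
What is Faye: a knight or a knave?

Faye is a knight.

Consistent assignments: {Faye=knight, Iris=knight}
In every consistent assignment, Faye is a knight.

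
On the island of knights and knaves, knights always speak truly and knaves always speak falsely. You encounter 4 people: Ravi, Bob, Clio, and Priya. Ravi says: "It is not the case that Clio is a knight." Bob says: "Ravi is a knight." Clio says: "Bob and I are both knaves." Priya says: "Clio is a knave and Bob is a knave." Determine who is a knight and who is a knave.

Suppose Ravi is a knave. Then Ravi's statement "it is not the case that Clio is a knight" would have to be false. Checking the 8 ways to assign the others, none is consistent with every speaker.
(For instance, with Bob=knight, Clio=knave, Priya=knave, Ravi's claim "it is not the case that Clio is a knight" comes out true where it would need to be false.)
So Ravi must be a knight, making "it is not the case that Clio is a knight" true. Taking Ravi=knight, Bob=knight, Clio=knave, Priya=knave, each remaining statement checks out:
  Bob (knight): "Ravi is a knight" — true. ✓
  Clio (knave): "Bob and I are both knaves" — false. ✓
  Priya (knave): "Clio is a knave and Bob is a knave" — false. ✓
This is the unique consistent assignment.

Ravi is a knight, Bob is a knight, Clio is a knave, and Priya is a knave.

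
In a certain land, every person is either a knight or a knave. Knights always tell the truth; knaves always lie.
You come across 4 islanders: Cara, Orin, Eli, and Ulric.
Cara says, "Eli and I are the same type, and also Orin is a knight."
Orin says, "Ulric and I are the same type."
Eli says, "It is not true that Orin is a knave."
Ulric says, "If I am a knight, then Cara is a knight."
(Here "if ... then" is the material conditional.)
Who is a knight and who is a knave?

Cara is a knight, Orin is a knight, Eli is a knight, and Ulric is a knight.

Cara is a knight, and the claim "Eli and I are the same type, and also Orin is a knight" is indeed True.
Since Orin is a knight, "Ulric and I are the same type" needs to be True, which holds.
Since Eli is a knight, "it is not true that Orin is a knave" needs to be True, which holds.
As a knight, Ulric's statement "if I am a knight, then Cara is a knight" should be True; it is.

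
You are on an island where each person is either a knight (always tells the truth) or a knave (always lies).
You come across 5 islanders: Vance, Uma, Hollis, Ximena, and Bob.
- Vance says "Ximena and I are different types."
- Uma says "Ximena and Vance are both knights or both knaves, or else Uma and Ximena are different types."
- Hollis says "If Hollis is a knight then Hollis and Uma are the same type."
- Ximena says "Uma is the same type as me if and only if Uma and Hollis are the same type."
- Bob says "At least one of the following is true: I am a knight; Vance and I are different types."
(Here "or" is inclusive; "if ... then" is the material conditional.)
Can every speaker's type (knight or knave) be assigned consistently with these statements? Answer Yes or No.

Yes

One consistent assignment: Vance=knight, Uma=knight, Hollis=knight, Ximena=knave, Bob=knight.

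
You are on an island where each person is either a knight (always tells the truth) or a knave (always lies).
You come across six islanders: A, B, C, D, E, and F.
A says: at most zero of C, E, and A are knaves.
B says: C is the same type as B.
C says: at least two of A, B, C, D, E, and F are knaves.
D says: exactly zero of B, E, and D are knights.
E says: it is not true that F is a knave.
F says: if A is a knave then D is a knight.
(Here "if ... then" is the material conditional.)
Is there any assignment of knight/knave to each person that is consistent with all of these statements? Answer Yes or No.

Yes

One consistent assignment: A=knight, B=knave, C=knight, D=knave, E=knight, F=knight.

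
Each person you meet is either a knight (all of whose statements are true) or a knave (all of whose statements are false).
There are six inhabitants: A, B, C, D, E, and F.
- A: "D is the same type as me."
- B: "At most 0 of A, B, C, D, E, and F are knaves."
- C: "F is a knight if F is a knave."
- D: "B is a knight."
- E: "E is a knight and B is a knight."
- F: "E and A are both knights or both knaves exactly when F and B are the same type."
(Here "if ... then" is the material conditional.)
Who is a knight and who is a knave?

Since A is a knight, "D is the same type as me" needs to be true, which holds.
B (knight): "at most 0 of A, B, C, D, E, and F are knaves" — true. ✓
C is a knight; "F is a knight if F is a knave" is true, as required.
Since D is a knight, "B is a knight" needs to be true, which holds.
E is a knight; "E is a knight and B is a knight" is true, as required.
F (knight): "E and A are both knights or both knaves exactly when F and B are the same type" — true. ✓

A is a knight, B is a knight, C is a knight, D is a knight, E is a knight, and F is a knight.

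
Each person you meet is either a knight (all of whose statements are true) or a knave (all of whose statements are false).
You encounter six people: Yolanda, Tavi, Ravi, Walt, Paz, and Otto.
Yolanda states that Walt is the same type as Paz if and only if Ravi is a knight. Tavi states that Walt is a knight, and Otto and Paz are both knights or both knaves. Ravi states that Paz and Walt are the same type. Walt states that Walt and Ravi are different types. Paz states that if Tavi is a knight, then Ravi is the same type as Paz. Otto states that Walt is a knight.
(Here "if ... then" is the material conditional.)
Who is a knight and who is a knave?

Yolanda is a knight, Tavi is a knave, Ravi is a knave, Walt is a knave, Paz is a knight, and Otto is a knave.

Yolanda is a knight, and the claim "Walt is the same type as Paz if and only if Ravi is a knight" is indeed True.
Tavi is a knave, so "Walt is a knight, and Otto and Paz are both knights or both knaves" must be false — and it is.
Since Ravi is a knave, "Paz and Walt are the same type" needs to be false, which holds.
Walt is a knave; "Walt and Ravi are different types" is false, as required.
Paz is a knight, and the claim "if Tavi is a knight, then Ravi is the same type as Paz" is indeed True.
Since Otto is a knave, "Walt is a knight" needs to be false, which holds.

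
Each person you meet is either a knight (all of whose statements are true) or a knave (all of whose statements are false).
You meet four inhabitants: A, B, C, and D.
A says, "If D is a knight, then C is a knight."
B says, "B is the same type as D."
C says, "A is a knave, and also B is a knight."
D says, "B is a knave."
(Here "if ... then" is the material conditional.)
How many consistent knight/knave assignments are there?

Consistent assignments:
  A=knave, B=knave, C=knave, D=knight

1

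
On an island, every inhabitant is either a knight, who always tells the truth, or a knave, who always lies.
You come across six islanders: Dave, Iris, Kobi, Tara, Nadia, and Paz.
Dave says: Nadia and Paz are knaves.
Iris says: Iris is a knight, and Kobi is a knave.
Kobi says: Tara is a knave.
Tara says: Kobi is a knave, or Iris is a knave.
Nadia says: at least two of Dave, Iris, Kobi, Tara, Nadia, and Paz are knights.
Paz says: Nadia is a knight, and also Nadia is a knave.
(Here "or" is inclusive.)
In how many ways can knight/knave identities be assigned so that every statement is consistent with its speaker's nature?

Consistent assignments:
  Dave=knave, Iris=knight, Kobi=knave, Tara=knight, Nadia=knight, Paz=knave
  Dave=knave, Iris=knave, Kobi=knave, Tara=knight, Nadia=knight, Paz=knave

2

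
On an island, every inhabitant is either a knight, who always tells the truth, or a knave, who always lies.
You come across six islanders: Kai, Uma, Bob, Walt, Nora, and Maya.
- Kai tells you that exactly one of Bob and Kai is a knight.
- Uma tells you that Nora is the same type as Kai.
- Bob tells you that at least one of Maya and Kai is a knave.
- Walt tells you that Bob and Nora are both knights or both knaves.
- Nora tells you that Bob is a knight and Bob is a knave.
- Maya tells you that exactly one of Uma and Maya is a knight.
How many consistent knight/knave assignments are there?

Consistent assignments:
  Kai=knight, Uma=knave, Bob=knave, Walt=knight, Nora=knave, Maya=knight

1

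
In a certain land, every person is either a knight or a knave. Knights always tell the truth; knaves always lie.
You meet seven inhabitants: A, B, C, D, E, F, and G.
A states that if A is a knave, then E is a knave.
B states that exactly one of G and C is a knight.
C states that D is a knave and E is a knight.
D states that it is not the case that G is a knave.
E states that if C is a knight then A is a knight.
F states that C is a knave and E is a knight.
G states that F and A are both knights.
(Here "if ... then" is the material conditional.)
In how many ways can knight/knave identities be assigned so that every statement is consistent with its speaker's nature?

Consistent assignments:
  A=knight, B=knight, C=knight, D=knave, E=knight, F=knave, G=knave
  A=knight, B=knight, C=knave, D=knight, E=knight, F=knight, G=knight

2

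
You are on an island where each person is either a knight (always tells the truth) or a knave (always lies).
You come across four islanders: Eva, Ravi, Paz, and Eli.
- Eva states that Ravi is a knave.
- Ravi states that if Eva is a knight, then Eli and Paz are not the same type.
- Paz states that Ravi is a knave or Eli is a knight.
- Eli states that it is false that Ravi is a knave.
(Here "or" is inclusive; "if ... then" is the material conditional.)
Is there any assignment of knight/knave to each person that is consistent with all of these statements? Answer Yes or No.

Yes

One consistent assignment: Eva=knave, Ravi=knight, Paz=knight, Eli=knight.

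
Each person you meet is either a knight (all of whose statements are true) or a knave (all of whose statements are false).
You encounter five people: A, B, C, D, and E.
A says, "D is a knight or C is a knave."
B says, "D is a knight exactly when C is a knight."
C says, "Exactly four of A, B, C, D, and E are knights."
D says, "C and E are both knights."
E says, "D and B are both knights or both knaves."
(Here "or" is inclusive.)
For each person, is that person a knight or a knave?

A is a knight, B is a knight, C is a knave, D is a knave, and E is a knave.

A is a knight, and the claim "D is a knight or C is a knave" is indeed True.
B is a knight; "D is a knight exactly when C is a knight" is True, as required.
C is a knave; "exactly four of A, B, C, D, and E are knights" is False, as required.
Since D is a knave, "C and E are both knights" needs to be False, which holds.
E is a knave, so "D and B are both knights or both knaves" must be False — and it is.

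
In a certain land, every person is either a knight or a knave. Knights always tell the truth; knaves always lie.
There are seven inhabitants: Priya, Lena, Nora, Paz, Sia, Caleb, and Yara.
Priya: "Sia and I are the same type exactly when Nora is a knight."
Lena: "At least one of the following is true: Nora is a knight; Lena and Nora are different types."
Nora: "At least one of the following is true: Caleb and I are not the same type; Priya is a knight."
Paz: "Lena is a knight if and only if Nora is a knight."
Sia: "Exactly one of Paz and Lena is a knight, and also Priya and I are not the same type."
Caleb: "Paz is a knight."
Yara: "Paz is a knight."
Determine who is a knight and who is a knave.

Priya is a knave, Lena is a knight, Nora is a knave, Paz is a knave, Sia is a knave, Caleb is a knave, and Yara is a knave.

Priya (knave): "Sia and I are the same type exactly when Nora is a knight" — false. ✓
Lena (knight): "at least one of the following is true: Nora is a knight; Lena and Nora are different types" — True. ✓
Since Nora is a knave, "at least one of the following is true: Caleb and I are not the same type; Priya is a knight" needs to be false, which holds.
Paz (knave): "Lena is a knight if and only if Nora is a knight" — false. ✓
Since Sia is a knave, "exactly one of Paz and Lena is a knight, and also Priya and I are not the same type" needs to be false, which holds.
Caleb is a knave, and the claim "Paz is a knight" is indeed false.
As a knave, Yara's statement "Paz is a knight" should be false; it is.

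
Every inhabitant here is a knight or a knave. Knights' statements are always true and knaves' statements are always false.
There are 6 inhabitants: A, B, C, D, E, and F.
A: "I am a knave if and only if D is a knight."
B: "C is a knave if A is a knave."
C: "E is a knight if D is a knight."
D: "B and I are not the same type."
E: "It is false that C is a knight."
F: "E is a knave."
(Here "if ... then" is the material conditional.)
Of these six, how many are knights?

The unique consistent assignment is A=knave, B=knave, C=knight, D=knave, E=knave, F=knight.
That has 2 knights.

2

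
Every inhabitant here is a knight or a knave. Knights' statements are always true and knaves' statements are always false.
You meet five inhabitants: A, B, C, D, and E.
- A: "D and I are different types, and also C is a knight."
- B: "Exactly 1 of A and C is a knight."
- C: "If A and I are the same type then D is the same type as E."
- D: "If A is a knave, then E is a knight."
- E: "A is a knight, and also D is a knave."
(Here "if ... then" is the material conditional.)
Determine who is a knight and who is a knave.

A is a knave, B is a knight, C is a knight, D is a knave, and E is a knave.

A is a knave, and the claim "D and I are different types, and also C is a knight" is indeed false.
B is a knight; "exactly 1 of A and C is a knight" is True, as required.
C (knight): "if A and I are the same type then D is the same type as E" — True. ✓
D is a knave; "if A is a knave, then E is a knight" is false, as required.
E is a knave, so "A is a knight, and also D is a knave" must be false — and it is.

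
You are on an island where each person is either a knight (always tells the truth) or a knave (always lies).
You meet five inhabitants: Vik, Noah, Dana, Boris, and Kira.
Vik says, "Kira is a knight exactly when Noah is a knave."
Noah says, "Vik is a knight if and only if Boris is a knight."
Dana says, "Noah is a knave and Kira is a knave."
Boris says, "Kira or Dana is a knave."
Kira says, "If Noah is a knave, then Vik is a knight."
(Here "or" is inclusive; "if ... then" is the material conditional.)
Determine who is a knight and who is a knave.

Since Vik is a knave, "Kira is a knight exactly when Noah is a knave" needs to be false, which holds.
Noah (knave): "Vik is a knight if and only if Boris is a knight" — false. ✓
Dana is a knight, so "Noah is a knave and Kira is a knave" must be True — and it is.
Boris is a knight; "Kira or Dana is a knave" is True, as required.
Kira is a knave, and the claim "if Noah is a knave, then Vik is a knight" is indeed false.

Vik is a knave, Noah is a knave, Dana is a knight, Boris is a knight, and Kira is a knave.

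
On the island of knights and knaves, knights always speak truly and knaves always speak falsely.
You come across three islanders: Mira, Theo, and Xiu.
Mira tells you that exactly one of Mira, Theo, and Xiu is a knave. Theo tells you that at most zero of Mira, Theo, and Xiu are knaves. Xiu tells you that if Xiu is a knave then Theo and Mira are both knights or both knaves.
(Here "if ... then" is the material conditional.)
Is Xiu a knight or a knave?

Xiu is a knight.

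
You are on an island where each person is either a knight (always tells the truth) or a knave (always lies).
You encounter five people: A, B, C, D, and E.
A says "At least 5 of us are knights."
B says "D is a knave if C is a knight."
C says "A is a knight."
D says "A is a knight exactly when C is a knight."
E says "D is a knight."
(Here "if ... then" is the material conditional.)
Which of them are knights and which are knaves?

A is a knave, B is a knight, C is a knave, D is a knight, and E is a knight.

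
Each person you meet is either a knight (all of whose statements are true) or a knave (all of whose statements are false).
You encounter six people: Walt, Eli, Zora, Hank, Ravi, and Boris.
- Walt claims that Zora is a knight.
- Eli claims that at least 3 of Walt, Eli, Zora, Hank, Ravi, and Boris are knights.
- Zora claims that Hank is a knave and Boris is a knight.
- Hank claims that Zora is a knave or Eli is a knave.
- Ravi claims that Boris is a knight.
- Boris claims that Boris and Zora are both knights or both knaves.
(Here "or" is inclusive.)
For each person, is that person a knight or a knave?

Knights: Walt, Eli, Zora, Ravi, and Boris. Knaves: Hank.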